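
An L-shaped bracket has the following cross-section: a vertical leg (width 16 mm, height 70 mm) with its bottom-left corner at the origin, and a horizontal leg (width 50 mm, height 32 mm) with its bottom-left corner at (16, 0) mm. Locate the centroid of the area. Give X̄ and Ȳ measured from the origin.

vertical leg: A = 16 × 70 = 1120.00, centroid at (8.00, 35.00).
horizontal leg: A = 50 × 32 = 1600.00, centroid at (41.00, 16.00).
ΣA = 2720.00 mm², ΣAX̄ = 74560.00 mm³, ΣAȲ = 64800.00 mm³.
X̄ = 74560.00/2720.00 = 27.41 mm; Ȳ = 64800.00/2720.00 = 23.82 mm.

X̄ = 27.41 mm, Ȳ = 23.82 mm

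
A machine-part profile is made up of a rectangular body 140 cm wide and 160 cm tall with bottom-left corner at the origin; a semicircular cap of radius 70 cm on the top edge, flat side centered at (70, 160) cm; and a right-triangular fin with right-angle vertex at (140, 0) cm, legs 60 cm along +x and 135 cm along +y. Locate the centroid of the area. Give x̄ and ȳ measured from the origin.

x̄ = 80.67 cm, ȳ = 100.58 cm

rectangular body: A = 140 × 160 = 22400.00, centroid at (70.00, 80.00).
semicircular top: A = ½π·70² = 7696.90, centroid at (70.00, 189.71).
triangular fin: A = ½·60·135 = 4050.00, centroid at (160.00, 45.00).
ΣA = 34146.90 cm²
ΣAx̄ = (22400.00)(70.00) + (7696.90)(70.00) + (4050.00)(160.00) = 2754783.14 cm³
ΣAȳ = (22400.00)(80.00) + (7696.90)(189.71) + (4050.00)(45.00) = 3434420.99 cm³
x̄ = 2754783.14 / 34146.90 = 80.67 cm
ȳ = 3434420.99 / 34146.90 = 100.58 cm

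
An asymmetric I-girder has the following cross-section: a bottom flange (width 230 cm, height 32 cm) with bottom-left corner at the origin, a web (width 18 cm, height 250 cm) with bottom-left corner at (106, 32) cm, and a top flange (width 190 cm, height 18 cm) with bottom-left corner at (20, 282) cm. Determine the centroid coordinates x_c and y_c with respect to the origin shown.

bottom flange: A = 230 × 32 = 7360.00, centroid at (115.00, 16.00).
web: A = 18 × 250 = 4500.00, centroid at (115.00, 157.00).
top flange: A = 190 × 18 = 3420.00, centroid at (115.00, 291.00).
ΣA = 15280.00 cm², ΣAx_c = 1757200.00 cm³, ΣAy_c = 1819480.00 cm³.
x_c = 1757200.00/15280.00 = 115.00 cm; y_c = 1819480.00/15280.00 = 119.08 cm.

x_c = 115.00 cm, y_c = 119.08 cm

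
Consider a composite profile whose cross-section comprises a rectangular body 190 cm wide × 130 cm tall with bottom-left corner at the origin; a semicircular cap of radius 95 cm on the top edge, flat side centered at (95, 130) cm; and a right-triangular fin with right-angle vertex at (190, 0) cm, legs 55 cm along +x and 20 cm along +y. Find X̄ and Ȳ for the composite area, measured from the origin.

rectangular body: A = 190 × 130 = 24700.00, centroid at (95.00, 65.00).
semicircular top: A = ½π·95² = 14176.44, centroid at (95.00, 170.32).
triangular fin: A = ½·55·20 = 550.00, centroid at (208.33, 6.67).
ΣA = 39426.44 cm², ΣAX̄ = 3807844.83 cm³, ΣAȲ = 4023686.79 cm³.
X̄ = 3807844.83/39426.44 = 96.58 cm; Ȳ = 4023686.79/39426.44 = 102.06 cm.

X̄ = 96.58 cm, Ȳ = 102.06 cm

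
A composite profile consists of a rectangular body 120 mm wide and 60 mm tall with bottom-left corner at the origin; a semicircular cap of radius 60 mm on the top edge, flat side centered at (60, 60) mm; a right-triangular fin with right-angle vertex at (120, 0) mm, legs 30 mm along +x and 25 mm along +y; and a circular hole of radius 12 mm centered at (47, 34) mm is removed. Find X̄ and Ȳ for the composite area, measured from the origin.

X̄ = 62.51 mm, Ȳ = 53.77 mm

rectangular body: A = 120 × 60 = 7200.00, centroid at (60.00, 30.00).
semicircular top: A = ½π·60² = 5654.87, centroid at (60.00, 85.46).
triangular fin: A = ½·30·25 = 375.00, centroid at (130.00, 8.33).
hole: A = −π·12² = -452.39, centroid at (47.00, 34.00).
ΣA = 12777.48 mm²
ΣAX̄ = (7200.00)(60.00) + (5654.87)(60.00) + (375.00)(130.00) + (-452.39)(47.00) = 798779.71 mm³
ΣAȲ = (7200.00)(30.00) + (5654.87)(85.46) + (375.00)(8.33) + (-452.39)(34.00) = 687035.77 mm³
X̄ = 798779.71 / 12777.48 = 62.51 mm
Ȳ = 687035.77 / 12777.48 = 53.77 mm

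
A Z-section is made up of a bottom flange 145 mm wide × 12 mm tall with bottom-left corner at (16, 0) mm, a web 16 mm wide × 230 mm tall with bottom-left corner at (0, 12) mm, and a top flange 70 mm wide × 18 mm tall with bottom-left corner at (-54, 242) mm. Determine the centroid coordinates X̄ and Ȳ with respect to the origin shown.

X̄ = 23.88 mm, Ȳ = 118.87 mm

bottom flange: A = 145 × 12 = 1740.00, centroid at (88.50, 6.00).
web: A = 16 × 230 = 3680.00, centroid at (8.00, 127.00).
top flange: A = 70 × 18 = 1260.00, centroid at (-19.00, 251.00).
ΣA = 6680.00 mm², ΣAX̄ = 159490.00 mm³, ΣAȲ = 794060.00 mm³.
X̄ = 159490.00/6680.00 = 23.88 mm; Ȳ = 794060.00/6680.00 = 118.87 mm.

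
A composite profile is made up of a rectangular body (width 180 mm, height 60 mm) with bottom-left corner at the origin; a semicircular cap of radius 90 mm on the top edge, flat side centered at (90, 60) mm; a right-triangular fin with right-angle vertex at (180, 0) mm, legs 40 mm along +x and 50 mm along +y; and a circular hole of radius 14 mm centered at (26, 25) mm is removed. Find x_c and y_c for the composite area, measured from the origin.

x_c = 95.97 mm, y_c = 65.86 mm

rectangular body: A = 180 × 60 = 10800.00, centroid at (90.00, 30.00).
semicircular top: A = ½π·90² = 12723.45, centroid at (90.00, 98.20).
triangular fin: A = ½·40·50 = 1000.00, centroid at (193.33, 16.67).
hole: A = −π·14² = -615.75, centroid at (26.00, 25.00).
ΣA = 23907.70 mm², ΣAx_c = 2294434.30 mm³, ΣAy_c = 1574679.88 mm³.
x_c = 2294434.30/23907.70 = 95.97 mm; y_c = 1574679.88/23907.70 = 65.86 mm.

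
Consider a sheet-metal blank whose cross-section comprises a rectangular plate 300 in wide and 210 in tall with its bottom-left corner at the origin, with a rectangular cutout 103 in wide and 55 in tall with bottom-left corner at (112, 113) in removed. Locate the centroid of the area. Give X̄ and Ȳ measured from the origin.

X̄ = 148.67 in, Ȳ = 101.49 in

Part | A | x̄ᵢ | ȳᵢ | A·x̄ᵢ | A·ȳᵢ
plate | 63000.00 | 150.00 | 105.00 | 9450000.00 | 6615000.00
hole | -5665.00 | 163.50 | 140.50 | -926227.50 | -795932.50
Σ | 57335.00 |  |  | 8523772.50 | 5819067.50
X̄ = 8523772.50 / 57335.00 = 148.67 in
Ȳ = 5819067.50 / 57335.00 = 101.49 in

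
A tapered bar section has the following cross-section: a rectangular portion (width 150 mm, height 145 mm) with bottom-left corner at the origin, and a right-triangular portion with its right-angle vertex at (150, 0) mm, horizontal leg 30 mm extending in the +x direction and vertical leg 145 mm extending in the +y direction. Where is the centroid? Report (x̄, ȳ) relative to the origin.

x̄ = 82.73 mm, ȳ = 70.30 mm

rectangular portion: A = 150 × 145 = 21750.00, centroid at (75.00, 72.50).
triangular portion: A = ½·30·145 = 2175.00, centroid at (160.00, 48.33).
ΣA = 23925.00 mm², ΣAx̄ = 1979250.00 mm³, ΣAȳ = 1682000.00 mm³.
x̄ = 1979250.00/23925.00 = 82.73 mm; ȳ = 1682000.00/23925.00 = 70.30 mm.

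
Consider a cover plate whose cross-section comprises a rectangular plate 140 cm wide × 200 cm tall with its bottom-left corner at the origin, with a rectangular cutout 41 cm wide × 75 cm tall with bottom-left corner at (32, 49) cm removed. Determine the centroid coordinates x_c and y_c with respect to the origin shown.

plate: A = 140 × 200 = 28000.00, centroid at (70.00, 100.00).
hole: A = −(41 × 75) = -3075.00, centroid at (52.50, 86.50).
ΣA = 24925.00 cm², ΣAx_c = 1798562.50 cm³, ΣAy_c = 2534012.50 cm³.
x_c = 1798562.50/24925.00 = 72.16 cm; y_c = 2534012.50/24925.00 = 101.67 cm.

x_c = 72.16 cm, y_c = 101.67 cm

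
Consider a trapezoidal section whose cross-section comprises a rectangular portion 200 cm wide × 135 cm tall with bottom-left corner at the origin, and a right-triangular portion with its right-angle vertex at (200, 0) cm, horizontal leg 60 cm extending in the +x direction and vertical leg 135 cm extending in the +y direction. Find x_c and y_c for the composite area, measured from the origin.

rectangular portion: A = 200 × 135 = 27000.00, centroid at (100.00, 67.50).
triangular portion: A = ½·60·135 = 4050.00, centroid at (220.00, 45.00).
ΣA = 31050.00 cm²
ΣAx_c = (27000.00)(100.00) + (4050.00)(220.00) = 3591000.00 cm³
ΣAy_c = (27000.00)(67.50) + (4050.00)(45.00) = 2004750.00 cm³
x_c = 3591000.00 / 31050.00 = 115.65 cm
y_c = 2004750.00 / 31050.00 = 64.57 cm

x_c = 115.65 cm, y_c = 64.57 cm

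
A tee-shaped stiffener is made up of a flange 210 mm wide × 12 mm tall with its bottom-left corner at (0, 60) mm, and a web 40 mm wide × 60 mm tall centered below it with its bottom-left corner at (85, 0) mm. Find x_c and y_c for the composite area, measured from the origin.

web: A = 40 × 60 = 2400.00, centroid at (105.00, 30.00).
flange: A = 210 × 12 = 2520.00, centroid at (105.00, 66.00).
ΣA = 4920.00 mm², ΣAx_c = 516600.00 mm³, ΣAy_c = 238320.00 mm³.
x_c = 516600.00/4920.00 = 105.00 mm; y_c = 238320.00/4920.00 = 48.44 mm.

x_c = 105.00 mm, y_c = 48.44 mm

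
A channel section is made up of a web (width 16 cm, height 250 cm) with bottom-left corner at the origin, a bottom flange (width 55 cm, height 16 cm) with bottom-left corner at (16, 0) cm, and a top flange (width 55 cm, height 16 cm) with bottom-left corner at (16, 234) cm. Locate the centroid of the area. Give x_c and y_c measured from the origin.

Part | A | x̄ᵢ | ȳᵢ | A·x̄ᵢ | A·ȳᵢ
web | 4000.00 | 8.00 | 125.00 | 32000.00 | 500000.00
bottom flange | 880.00 | 43.50 | 8.00 | 38280.00 | 7040.00
top flange | 880.00 | 43.50 | 242.00 | 38280.00 | 212960.00
Σ | 5760.00 |  |  | 108560.00 | 720000.00
x_c = 108560.00 / 5760.00 = 18.85 cm
y_c = 720000.00 / 5760.00 = 125.00 cm

x_c = 18.85 cm, y_c = 125.00 cm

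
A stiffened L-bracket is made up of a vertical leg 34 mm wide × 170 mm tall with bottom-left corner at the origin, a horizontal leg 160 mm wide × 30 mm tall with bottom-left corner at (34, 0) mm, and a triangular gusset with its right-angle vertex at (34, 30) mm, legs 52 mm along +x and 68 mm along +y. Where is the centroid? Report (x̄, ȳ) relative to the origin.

x̄ = 59.62 mm, ȳ = 53.16 mm

Part | A | x̄ᵢ | ȳᵢ | A·x̄ᵢ | A·ȳᵢ
vertical leg | 5780.00 | 17.00 | 85.00 | 98260.00 | 491300.00
horizontal leg | 4800.00 | 114.00 | 15.00 | 547200.00 | 72000.00
gusset | 1768.00 | 51.33 | 52.67 | 90757.33 | 93114.67
Σ | 12348.00 |  |  | 736217.33 | 656414.67
x̄ = 736217.33 / 12348.00 = 59.62 mm
ȳ = 656414.67 / 12348.00 = 53.16 mm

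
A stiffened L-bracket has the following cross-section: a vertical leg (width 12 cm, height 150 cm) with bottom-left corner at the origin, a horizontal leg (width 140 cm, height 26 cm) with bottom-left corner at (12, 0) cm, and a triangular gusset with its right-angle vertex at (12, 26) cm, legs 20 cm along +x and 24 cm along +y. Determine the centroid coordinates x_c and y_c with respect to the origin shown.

Part | A | x̄ᵢ | ȳᵢ | A·x̄ᵢ | A·ȳᵢ
vertical leg | 1800.00 | 6.00 | 75.00 | 10800.00 | 135000.00
horizontal leg | 3640.00 | 82.00 | 13.00 | 298480.00 | 47320.00
gusset | 240.00 | 18.67 | 34.00 | 4480.00 | 8160.00
Σ | 5680.00 |  |  | 313760.00 | 190480.00
x_c = 313760.00 / 5680.00 = 55.24 cm
y_c = 190480.00 / 5680.00 = 33.54 cm

x_c = 55.24 cm, y_c = 33.54 cm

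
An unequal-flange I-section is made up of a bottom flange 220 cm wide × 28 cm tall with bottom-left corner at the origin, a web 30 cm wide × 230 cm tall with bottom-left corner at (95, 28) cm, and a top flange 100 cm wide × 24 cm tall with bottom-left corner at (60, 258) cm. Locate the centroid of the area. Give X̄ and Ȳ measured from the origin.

X̄ = 110.00 cm, Ȳ = 111.32 cm

Part | A | x̄ᵢ | ȳᵢ | A·x̄ᵢ | A·ȳᵢ
bottom flange | 6160.00 | 110.00 | 14.00 | 677600.00 | 86240.00
web | 6900.00 | 110.00 | 143.00 | 759000.00 | 986700.00
top flange | 2400.00 | 110.00 | 270.00 | 264000.00 | 648000.00
Σ | 15460.00 |  |  | 1700600.00 | 1720940.00
X̄ = 1700600.00 / 15460.00 = 110.00 cm
Ȳ = 1720940.00 / 15460.00 = 111.32 cm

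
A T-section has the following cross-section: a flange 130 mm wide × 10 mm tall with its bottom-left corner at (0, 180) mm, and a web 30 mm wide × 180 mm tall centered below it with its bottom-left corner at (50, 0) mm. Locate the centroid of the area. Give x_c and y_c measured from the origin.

web: A = 30 × 180 = 5400.00, centroid at (65.00, 90.00).
flange: A = 130 × 10 = 1300.00, centroid at (65.00, 185.00).
ΣA = 6700.00 mm², ΣAx_c = 435500.00 mm³, ΣAy_c = 726500.00 mm³.
x_c = 435500.00/6700.00 = 65.00 mm; y_c = 726500.00/6700.00 = 108.43 mm.

x_c = 65.00 mm, y_c = 108.43 mm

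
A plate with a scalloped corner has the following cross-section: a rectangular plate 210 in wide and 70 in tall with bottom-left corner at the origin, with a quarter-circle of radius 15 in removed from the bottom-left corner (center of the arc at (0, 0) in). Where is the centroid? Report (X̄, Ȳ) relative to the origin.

X̄ = 106.20 in, Ȳ = 35.35 in

plate: A = 210 × 70 = 14700.00, centroid at (105.00, 35.00).
removed quarter-circle: A = −¼π·15² = -176.71, centroid at (6.37, 6.37).
ΣA = 14523.29 in²
ΣAX̄ = (14700.00)(105.00) + (-176.71)(6.37) = 1542375.00 in³
ΣAȲ = (14700.00)(35.00) + (-176.71)(6.37) = 513375.00 in³
X̄ = 1542375.00 / 14523.29 = 106.20 in
Ȳ = 513375.00 / 14523.29 = 35.35 in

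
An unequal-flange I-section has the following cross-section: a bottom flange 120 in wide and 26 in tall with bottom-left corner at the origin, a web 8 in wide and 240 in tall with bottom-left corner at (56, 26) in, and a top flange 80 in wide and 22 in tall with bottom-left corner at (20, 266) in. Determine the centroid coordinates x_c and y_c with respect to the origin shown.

x_c = 60.00 in, y_c = 118.88 in

Part | A | x̄ᵢ | ȳᵢ | A·x̄ᵢ | A·ȳᵢ
bottom flange | 3120.00 | 60.00 | 13.00 | 187200.00 | 40560.00
web | 1920.00 | 60.00 | 146.00 | 115200.00 | 280320.00
top flange | 1760.00 | 60.00 | 277.00 | 105600.00 | 487520.00
Σ | 6800.00 |  |  | 408000.00 | 808400.00
x_c = 408000.00 / 6800.00 = 60.00 in
y_c = 808400.00 / 6800.00 = 118.88 in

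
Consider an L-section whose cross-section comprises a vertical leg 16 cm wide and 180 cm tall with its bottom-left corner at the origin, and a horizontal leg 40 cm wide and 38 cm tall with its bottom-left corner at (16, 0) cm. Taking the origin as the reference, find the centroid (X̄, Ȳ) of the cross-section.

X̄ = 17.67 cm, Ȳ = 65.47 cm

vertical leg: A = 16 × 180 = 2880.00, centroid at (8.00, 90.00).
horizontal leg: A = 40 × 38 = 1520.00, centroid at (36.00, 19.00).
ΣA = 4400.00 cm², ΣAX̄ = 77760.00 cm³, ΣAȲ = 288080.00 cm³.
X̄ = 77760.00/4400.00 = 17.67 cm; Ȳ = 288080.00/4400.00 = 65.47 cm.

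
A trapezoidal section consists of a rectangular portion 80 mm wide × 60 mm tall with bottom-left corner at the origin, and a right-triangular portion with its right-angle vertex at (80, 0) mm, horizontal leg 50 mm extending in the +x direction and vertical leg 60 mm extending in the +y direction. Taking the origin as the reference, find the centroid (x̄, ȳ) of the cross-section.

x̄ = 53.49 mm, ȳ = 27.62 mm

rectangular portion: A = 80 × 60 = 4800.00, centroid at (40.00, 30.00).
triangular portion: A = ½·50·60 = 1500.00, centroid at (96.67, 20.00).
ΣA = 6300.00 mm², ΣAx̄ = 337000.00 mm³, ΣAȳ = 174000.00 mm³.
x̄ = 337000.00/6300.00 = 53.49 mm; ȳ = 174000.00/6300.00 = 27.62 mm.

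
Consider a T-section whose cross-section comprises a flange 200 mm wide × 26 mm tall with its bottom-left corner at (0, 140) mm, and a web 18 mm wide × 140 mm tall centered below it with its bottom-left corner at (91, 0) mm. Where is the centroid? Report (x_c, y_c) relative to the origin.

web: A = 18 × 140 = 2520.00, centroid at (100.00, 70.00).
flange: A = 200 × 26 = 5200.00, centroid at (100.00, 153.00).
ΣA = 7720.00 mm², ΣAx_c = 772000.00 mm³, ΣAy_c = 972000.00 mm³.
x_c = 772000.00/7720.00 = 100.00 mm; y_c = 972000.00/7720.00 = 125.91 mm.

x_c = 100.00 mm, y_c = 125.91 mm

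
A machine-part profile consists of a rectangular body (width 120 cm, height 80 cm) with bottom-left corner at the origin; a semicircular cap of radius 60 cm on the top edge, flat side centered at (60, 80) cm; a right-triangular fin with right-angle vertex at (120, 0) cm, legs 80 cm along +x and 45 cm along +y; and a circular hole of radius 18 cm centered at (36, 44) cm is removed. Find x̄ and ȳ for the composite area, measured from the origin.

x̄ = 71.25 cm, ȳ = 60.02 cm

rectangular body: A = 120 × 80 = 9600.00, centroid at (60.00, 40.00).
semicircular top: A = ½π·60² = 5654.87, centroid at (60.00, 105.46).
triangular fin: A = ½·80·45 = 1800.00, centroid at (146.67, 15.00).
hole: A = −π·18² = -1017.88, centroid at (36.00, 44.00).
ΣA = 16036.99 cm²
ΣAx̄ = (9600.00)(60.00) + (5654.87)(60.00) + (1800.00)(146.67) + (-1017.88)(36.00) = 1142648.47 cm³
ΣAȳ = (9600.00)(40.00) + (5654.87)(105.46) + (1800.00)(15.00) + (-1017.88)(44.00) = 962602.80 cm³
x̄ = 1142648.47 / 16036.99 = 71.25 cm
ȳ = 962602.80 / 16036.99 = 60.02 cm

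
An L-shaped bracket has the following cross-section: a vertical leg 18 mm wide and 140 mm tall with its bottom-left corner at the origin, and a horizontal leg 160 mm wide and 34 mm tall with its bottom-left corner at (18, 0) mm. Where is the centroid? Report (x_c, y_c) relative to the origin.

Part | A | x̄ᵢ | ȳᵢ | A·x̄ᵢ | A·ȳᵢ
vertical leg | 2520.00 | 9.00 | 70.00 | 22680.00 | 176400.00
horizontal leg | 5440.00 | 98.00 | 17.00 | 533120.00 | 92480.00
Σ | 7960.00 |  |  | 555800.00 | 268880.00
x_c = 555800.00 / 7960.00 = 69.82 mm
y_c = 268880.00 / 7960.00 = 33.78 mm

x_c = 69.82 mm, y_c = 33.78 mm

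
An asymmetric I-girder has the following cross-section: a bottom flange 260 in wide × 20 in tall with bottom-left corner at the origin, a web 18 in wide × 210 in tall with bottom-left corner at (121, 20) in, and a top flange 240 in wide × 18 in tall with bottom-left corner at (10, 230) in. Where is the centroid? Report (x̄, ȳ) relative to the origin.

bottom flange: A = 260 × 20 = 5200.00, centroid at (130.00, 10.00).
web: A = 18 × 210 = 3780.00, centroid at (130.00, 125.00).
top flange: A = 240 × 18 = 4320.00, centroid at (130.00, 239.00).
ΣA = 13300.00 in²
ΣAx̄ = (5200.00)(130.00) + (3780.00)(130.00) + (4320.00)(130.00) = 1729000.00 in³
ΣAȳ = (5200.00)(10.00) + (3780.00)(125.00) + (4320.00)(239.00) = 1556980.00 in³
x̄ = 1729000.00 / 13300.00 = 130.00 in
ȳ = 1556980.00 / 13300.00 = 117.07 in

x̄ = 130.00 in, ȳ = 117.07 in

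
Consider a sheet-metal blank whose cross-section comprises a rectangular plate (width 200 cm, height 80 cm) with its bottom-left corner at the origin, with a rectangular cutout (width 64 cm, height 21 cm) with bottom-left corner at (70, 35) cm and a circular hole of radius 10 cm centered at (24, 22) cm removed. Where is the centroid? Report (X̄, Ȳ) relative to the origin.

X̄ = 101.48 cm, Ȳ = 39.88 cm

plate: A = 200 × 80 = 16000.00, centroid at (100.00, 40.00).
hole 1: A = −(64 × 21) = -1344.00, centroid at (102.00, 45.50).
hole 2: A = −π·10² = -314.16, centroid at (24.00, 22.00).
ΣA = 14341.84 cm², ΣAX̄ = 1455372.18 cm³, ΣAȲ = 571936.50 cm³.
X̄ = 1455372.18/14341.84 = 101.48 cm; Ȳ = 571936.50/14341.84 = 39.88 cm.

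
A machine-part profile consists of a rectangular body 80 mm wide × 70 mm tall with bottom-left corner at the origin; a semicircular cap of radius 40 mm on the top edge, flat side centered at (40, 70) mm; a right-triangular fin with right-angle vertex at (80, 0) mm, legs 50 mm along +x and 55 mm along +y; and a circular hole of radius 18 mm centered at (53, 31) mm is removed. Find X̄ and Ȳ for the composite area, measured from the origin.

Part | A | x̄ᵢ | ȳᵢ | A·x̄ᵢ | A·ȳᵢ
rectangular body | 5600.00 | 40.00 | 35.00 | 224000.00 | 196000.00
semicircular top | 2513.27 | 40.00 | 86.98 | 100530.96 | 218595.86
triangular fin | 1375.00 | 96.67 | 18.33 | 132916.67 | 25208.33
hole | -1017.88 | 53.00 | 31.00 | -53947.43 | -31554.16
Σ | 8470.40 |  |  | 403500.20 | 408250.03
X̄ = 403500.20 / 8470.40 = 47.64 mm
Ȳ = 408250.03 / 8470.40 = 48.20 mm

X̄ = 47.64 mm, Ȳ = 48.20 mm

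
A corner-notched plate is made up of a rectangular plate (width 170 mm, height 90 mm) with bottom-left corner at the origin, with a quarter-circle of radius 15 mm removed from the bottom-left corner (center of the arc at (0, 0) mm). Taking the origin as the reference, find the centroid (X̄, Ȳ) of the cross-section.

plate: A = 170 × 90 = 15300.00, centroid at (85.00, 45.00).
removed quarter-circle: A = −¼π·15² = -176.71, centroid at (6.37, 6.37).
ΣA = 15123.29 mm²
ΣAX̄ = (15300.00)(85.00) + (-176.71)(6.37) = 1299375.00 mm³
ΣAȲ = (15300.00)(45.00) + (-176.71)(6.37) = 687375.00 mm³
X̄ = 1299375.00 / 15123.29 = 85.92 mm
Ȳ = 687375.00 / 15123.29 = 45.45 mm

X̄ = 85.92 mm, Ȳ = 45.45 mm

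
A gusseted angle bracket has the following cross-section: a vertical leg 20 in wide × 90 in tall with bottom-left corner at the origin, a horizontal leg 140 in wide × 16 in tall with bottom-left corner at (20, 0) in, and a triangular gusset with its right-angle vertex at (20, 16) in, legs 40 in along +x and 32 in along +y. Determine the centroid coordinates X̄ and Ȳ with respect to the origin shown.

X̄ = 51.48 in, Ȳ = 24.78 in

Part | A | x̄ᵢ | ȳᵢ | A·x̄ᵢ | A·ȳᵢ
vertical leg | 1800.00 | 10.00 | 45.00 | 18000.00 | 81000.00
horizontal leg | 2240.00 | 90.00 | 8.00 | 201600.00 | 17920.00
gusset | 640.00 | 33.33 | 26.67 | 21333.33 | 17066.67
Σ | 4680.00 |  |  | 240933.33 | 115986.67
X̄ = 240933.33 / 4680.00 = 51.48 in
Ȳ = 115986.67 / 4680.00 = 24.78 in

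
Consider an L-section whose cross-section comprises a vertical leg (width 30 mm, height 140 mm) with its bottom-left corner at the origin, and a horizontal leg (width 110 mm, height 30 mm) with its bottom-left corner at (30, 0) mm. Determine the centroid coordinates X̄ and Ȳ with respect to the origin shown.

vertical leg: A = 30 × 140 = 4200.00, centroid at (15.00, 70.00).
horizontal leg: A = 110 × 30 = 3300.00, centroid at (85.00, 15.00).
ΣA = 7500.00 mm²
ΣAX̄ = (4200.00)(15.00) + (3300.00)(85.00) = 343500.00 mm³
ΣAȲ = (4200.00)(70.00) + (3300.00)(15.00) = 343500.00 mm³
X̄ = 343500.00 / 7500.00 = 45.80 mm
Ȳ = 343500.00 / 7500.00 = 45.80 mm

X̄ = 45.80 mm, Ȳ = 45.80 mm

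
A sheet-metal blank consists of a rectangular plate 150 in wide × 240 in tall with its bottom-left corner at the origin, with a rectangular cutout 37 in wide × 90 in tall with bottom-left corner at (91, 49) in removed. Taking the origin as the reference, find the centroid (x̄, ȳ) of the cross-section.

x̄ = 71.48 in, ȳ = 122.65 in

Part | A | x̄ᵢ | ȳᵢ | A·x̄ᵢ | A·ȳᵢ
plate | 36000.00 | 75.00 | 120.00 | 2700000.00 | 4320000.00
hole | -3330.00 | 109.50 | 94.00 | -364635.00 | -313020.00
Σ | 32670.00 |  |  | 2335365.00 | 4006980.00
x̄ = 2335365.00 / 32670.00 = 71.48 in
ȳ = 4006980.00 / 32670.00 = 122.65 in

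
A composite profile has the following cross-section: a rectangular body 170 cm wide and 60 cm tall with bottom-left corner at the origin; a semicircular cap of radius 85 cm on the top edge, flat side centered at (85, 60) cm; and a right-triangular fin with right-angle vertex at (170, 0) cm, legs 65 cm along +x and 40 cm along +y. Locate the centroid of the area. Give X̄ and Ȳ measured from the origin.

Part | A | x̄ᵢ | ȳᵢ | A·x̄ᵢ | A·ȳᵢ
rectangular body | 10200.00 | 85.00 | 30.00 | 867000.00 | 306000.00
semicircular top | 11349.00 | 85.00 | 96.08 | 964665.29 | 1090356.87
triangular fin | 1300.00 | 191.67 | 13.33 | 249166.67 | 17333.33
Σ | 22849.00 |  |  | 2080831.96 | 1413690.21
X̄ = 2080831.96 / 22849.00 = 91.07 cm
Ȳ = 1413690.21 / 22849.00 = 61.87 cm

X̄ = 91.07 cm, Ȳ = 61.87 cm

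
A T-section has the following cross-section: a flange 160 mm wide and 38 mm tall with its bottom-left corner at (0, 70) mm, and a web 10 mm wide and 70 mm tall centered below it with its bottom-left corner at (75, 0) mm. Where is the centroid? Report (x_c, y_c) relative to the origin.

web: A = 10 × 70 = 700.00, centroid at (80.00, 35.00).
flange: A = 160 × 38 = 6080.00, centroid at (80.00, 89.00).
ΣA = 6780.00 mm², ΣAx_c = 542400.00 mm³, ΣAy_c = 565620.00 mm³.
x_c = 542400.00/6780.00 = 80.00 mm; y_c = 565620.00/6780.00 = 83.42 mm.

x_c = 80.00 mm, y_c = 83.42 mm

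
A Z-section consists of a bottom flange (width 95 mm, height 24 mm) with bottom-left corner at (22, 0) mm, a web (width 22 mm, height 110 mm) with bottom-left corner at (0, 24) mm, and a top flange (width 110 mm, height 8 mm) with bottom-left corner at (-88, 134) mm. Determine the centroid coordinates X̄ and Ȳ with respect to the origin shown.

Part | A | x̄ᵢ | ȳᵢ | A·x̄ᵢ | A·ȳᵢ
bottom flange | 2280.00 | 69.50 | 12.00 | 158460.00 | 27360.00
web | 2420.00 | 11.00 | 79.00 | 26620.00 | 191180.00
top flange | 880.00 | -33.00 | 138.00 | -29040.00 | 121440.00
Σ | 5580.00 |  |  | 156040.00 | 339980.00
X̄ = 156040.00 / 5580.00 = 27.96 mm
Ȳ = 339980.00 / 5580.00 = 60.93 mm

X̄ = 27.96 mm, Ȳ = 60.93 mm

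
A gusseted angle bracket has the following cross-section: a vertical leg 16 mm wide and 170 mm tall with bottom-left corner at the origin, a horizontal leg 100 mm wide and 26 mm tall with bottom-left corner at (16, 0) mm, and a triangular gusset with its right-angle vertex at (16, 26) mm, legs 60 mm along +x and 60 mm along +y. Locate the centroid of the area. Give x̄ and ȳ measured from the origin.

vertical leg: A = 16 × 170 = 2720.00, centroid at (8.00, 85.00).
horizontal leg: A = 100 × 26 = 2600.00, centroid at (66.00, 13.00).
gusset: A = ½·60·60 = 1800.00, centroid at (36.00, 46.00).
ΣA = 7120.00 mm², ΣAx̄ = 258160.00 mm³, ΣAȳ = 347800.00 mm³.
x̄ = 258160.00/7120.00 = 36.26 mm; ȳ = 347800.00/7120.00 = 48.85 mm.

x̄ = 36.26 mm, ȳ = 48.85 mm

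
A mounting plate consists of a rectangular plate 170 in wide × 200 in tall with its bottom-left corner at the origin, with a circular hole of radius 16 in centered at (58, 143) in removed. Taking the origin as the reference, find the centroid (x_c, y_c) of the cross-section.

x_c = 85.65 in, y_c = 98.96 in

Part | A | x̄ᵢ | ȳᵢ | A·x̄ᵢ | A·ȳᵢ
plate | 34000.00 | 85.00 | 100.00 | 2890000.00 | 3400000.00
hole | -804.25 | 58.00 | 143.00 | -46646.37 | -115007.42
Σ | 33195.75 |  |  | 2843353.63 | 3284992.58
x_c = 2843353.63 / 33195.75 = 85.65 in
y_c = 3284992.58 / 33195.75 = 98.96 in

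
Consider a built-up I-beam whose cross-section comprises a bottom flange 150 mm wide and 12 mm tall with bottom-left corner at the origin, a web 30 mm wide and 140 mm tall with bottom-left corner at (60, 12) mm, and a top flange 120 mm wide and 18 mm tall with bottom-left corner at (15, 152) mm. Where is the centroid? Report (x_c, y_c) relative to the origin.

x_c = 75.00 mm, y_c = 86.15 mm

bottom flange: A = 150 × 12 = 1800.00, centroid at (75.00, 6.00).
web: A = 30 × 140 = 4200.00, centroid at (75.00, 82.00).
top flange: A = 120 × 18 = 2160.00, centroid at (75.00, 161.00).
ΣA = 8160.00 mm², ΣAx_c = 612000.00 mm³, ΣAy_c = 702960.00 mm³.
x_c = 612000.00/8160.00 = 75.00 mm; y_c = 702960.00/8160.00 = 86.15 mm.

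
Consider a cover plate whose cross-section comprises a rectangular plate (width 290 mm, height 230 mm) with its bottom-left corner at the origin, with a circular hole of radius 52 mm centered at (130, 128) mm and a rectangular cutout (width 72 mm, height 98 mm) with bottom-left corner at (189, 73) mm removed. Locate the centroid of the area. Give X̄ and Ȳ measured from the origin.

X̄ = 136.46 mm, Ȳ = 111.88 mm

plate: A = 290 × 230 = 66700.00, centroid at (145.00, 115.00).
hole 1: A = −π·52² = -8494.87, centroid at (130.00, 128.00).
hole 2: A = −(72 × 98) = -7056.00, centroid at (225.00, 122.00).
ΣA = 51149.13 mm²
ΣAX̄ = (66700.00)(145.00) + (-8494.87)(130.00) + (-7056.00)(225.00) = 6979567.35 mm³
ΣAȲ = (66700.00)(115.00) + (-8494.87)(128.00) + (-7056.00)(122.00) = 5722325.08 mm³
X̄ = 6979567.35 / 51149.13 = 136.46 mm
Ȳ = 5722325.08 / 51149.13 = 111.88 mm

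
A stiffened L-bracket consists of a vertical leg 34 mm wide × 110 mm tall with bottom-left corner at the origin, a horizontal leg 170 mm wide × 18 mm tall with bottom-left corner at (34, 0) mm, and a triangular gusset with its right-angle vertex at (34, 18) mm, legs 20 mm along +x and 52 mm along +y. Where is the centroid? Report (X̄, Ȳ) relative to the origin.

vertical leg: A = 34 × 110 = 3740.00, centroid at (17.00, 55.00).
horizontal leg: A = 170 × 18 = 3060.00, centroid at (119.00, 9.00).
gusset: A = ½·20·52 = 520.00, centroid at (40.67, 35.33).
ΣA = 7320.00 mm², ΣAX̄ = 448866.67 mm³, ΣAȲ = 251613.33 mm³.
X̄ = 448866.67/7320.00 = 61.32 mm; Ȳ = 251613.33/7320.00 = 34.37 mm.

X̄ = 61.32 mm, Ȳ = 34.37 mm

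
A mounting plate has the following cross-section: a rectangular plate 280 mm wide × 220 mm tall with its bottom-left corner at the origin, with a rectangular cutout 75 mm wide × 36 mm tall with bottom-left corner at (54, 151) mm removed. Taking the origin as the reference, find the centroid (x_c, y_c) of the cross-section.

plate: A = 280 × 220 = 61600.00, centroid at (140.00, 110.00).
hole: A = −(75 × 36) = -2700.00, centroid at (91.50, 169.00).
ΣA = 58900.00 mm²
ΣAx_c = (61600.00)(140.00) + (-2700.00)(91.50) = 8376950.00 mm³
ΣAy_c = (61600.00)(110.00) + (-2700.00)(169.00) = 6319700.00 mm³
x_c = 8376950.00 / 58900.00 = 142.22 mm
y_c = 6319700.00 / 58900.00 = 107.30 mm

x_c = 142.22 mm, y_c = 107.30 mm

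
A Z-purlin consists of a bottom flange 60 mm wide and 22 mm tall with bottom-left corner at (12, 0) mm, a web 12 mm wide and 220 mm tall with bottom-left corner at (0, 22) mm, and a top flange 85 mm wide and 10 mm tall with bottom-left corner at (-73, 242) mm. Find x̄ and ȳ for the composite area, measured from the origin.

bottom flange: A = 60 × 22 = 1320.00, centroid at (42.00, 11.00).
web: A = 12 × 220 = 2640.00, centroid at (6.00, 132.00).
top flange: A = 85 × 10 = 850.00, centroid at (-30.50, 247.00).
ΣA = 4810.00 mm², ΣAx̄ = 45355.00 mm³, ΣAȳ = 572950.00 mm³.
x̄ = 45355.00/4810.00 = 9.43 mm; ȳ = 572950.00/4810.00 = 119.12 mm.

x̄ = 9.43 mm, ȳ = 119.12 mm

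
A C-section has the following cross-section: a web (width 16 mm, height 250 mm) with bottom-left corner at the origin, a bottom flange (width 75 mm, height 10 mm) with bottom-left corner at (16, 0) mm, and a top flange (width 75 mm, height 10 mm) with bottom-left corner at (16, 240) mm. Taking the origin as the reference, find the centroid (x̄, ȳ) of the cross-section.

x̄ = 20.41 mm, ȳ = 125.00 mm

web: A = 16 × 250 = 4000.00, centroid at (8.00, 125.00).
bottom flange: A = 75 × 10 = 750.00, centroid at (53.50, 5.00).
top flange: A = 75 × 10 = 750.00, centroid at (53.50, 245.00).
ΣA = 5500.00 mm², ΣAx̄ = 112250.00 mm³, ΣAȳ = 687500.00 mm³.
x̄ = 112250.00/5500.00 = 20.41 mm; ȳ = 687500.00/5500.00 = 125.00 mm.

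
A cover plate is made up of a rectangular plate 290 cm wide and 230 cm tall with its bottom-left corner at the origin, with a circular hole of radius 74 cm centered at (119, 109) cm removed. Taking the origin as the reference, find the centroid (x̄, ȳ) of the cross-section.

x̄ = 154.04 cm, ȳ = 117.09 cm

Part | A | x̄ᵢ | ȳᵢ | A·x̄ᵢ | A·ȳᵢ
plate | 66700.00 | 145.00 | 115.00 | 9671500.00 | 7670500.00
hole | -17203.36 | 119.00 | 109.00 | -2047200.00 | -1875166.39
Σ | 49496.64 |  |  | 7624300.00 | 5795333.61
x̄ = 7624300.00 / 49496.64 = 154.04 cm
ȳ = 5795333.61 / 49496.64 = 117.09 cm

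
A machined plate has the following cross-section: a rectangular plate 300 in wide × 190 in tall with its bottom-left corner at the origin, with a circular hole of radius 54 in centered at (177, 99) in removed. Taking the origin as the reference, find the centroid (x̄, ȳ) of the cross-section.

Part | A | x̄ᵢ | ȳᵢ | A·x̄ᵢ | A·ȳᵢ
plate | 57000.00 | 150.00 | 95.00 | 8550000.00 | 5415000.00
hole | -9160.88 | 177.00 | 99.00 | -1621476.50 | -906927.53
Σ | 47839.12 |  |  | 6928523.50 | 4508072.47
x̄ = 6928523.50 / 47839.12 = 144.83 in
ȳ = 4508072.47 / 47839.12 = 94.23 in

x̄ = 144.83 in, ȳ = 94.23 in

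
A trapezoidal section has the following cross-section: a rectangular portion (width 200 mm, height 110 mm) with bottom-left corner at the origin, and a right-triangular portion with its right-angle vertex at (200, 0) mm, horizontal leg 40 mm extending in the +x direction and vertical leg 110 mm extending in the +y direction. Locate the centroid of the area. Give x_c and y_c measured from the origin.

rectangular portion: A = 200 × 110 = 22000.00, centroid at (100.00, 55.00).
triangular portion: A = ½·40·110 = 2200.00, centroid at (213.33, 36.67).
ΣA = 24200.00 mm², ΣAx_c = 2669333.33 mm³, ΣAy_c = 1290666.67 mm³.
x_c = 2669333.33/24200.00 = 110.30 mm; y_c = 1290666.67/24200.00 = 53.33 mm.

x_c = 110.30 mm, y_c = 53.33 mm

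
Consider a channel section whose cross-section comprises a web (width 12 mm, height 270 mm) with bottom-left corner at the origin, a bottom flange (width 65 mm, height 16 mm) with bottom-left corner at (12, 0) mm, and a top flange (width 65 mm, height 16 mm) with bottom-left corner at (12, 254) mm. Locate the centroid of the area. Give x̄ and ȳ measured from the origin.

x̄ = 21.05 mm, ȳ = 135.00 mm

web: A = 12 × 270 = 3240.00, centroid at (6.00, 135.00).
bottom flange: A = 65 × 16 = 1040.00, centroid at (44.50, 8.00).
top flange: A = 65 × 16 = 1040.00, centroid at (44.50, 262.00).
ΣA = 5320.00 mm²
ΣAx̄ = (3240.00)(6.00) + (1040.00)(44.50) + (1040.00)(44.50) = 112000.00 mm³
ΣAȳ = (3240.00)(135.00) + (1040.00)(8.00) + (1040.00)(262.00) = 718200.00 mm³
x̄ = 112000.00 / 5320.00 = 21.05 mm
ȳ = 718200.00 / 5320.00 = 135.00 mm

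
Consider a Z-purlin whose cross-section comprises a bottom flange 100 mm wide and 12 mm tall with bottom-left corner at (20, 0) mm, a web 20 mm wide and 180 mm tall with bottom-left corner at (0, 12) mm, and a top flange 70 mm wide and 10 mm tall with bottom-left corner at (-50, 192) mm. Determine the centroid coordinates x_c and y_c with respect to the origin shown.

x_c = 19.91 mm, y_c = 93.15 mm

bottom flange: A = 100 × 12 = 1200.00, centroid at (70.00, 6.00).
web: A = 20 × 180 = 3600.00, centroid at (10.00, 102.00).
top flange: A = 70 × 10 = 700.00, centroid at (-15.00, 197.00).
ΣA = 5500.00 mm², ΣAx_c = 109500.00 mm³, ΣAy_c = 512300.00 mm³.
x_c = 109500.00/5500.00 = 19.91 mm; y_c = 512300.00/5500.00 = 93.15 mm.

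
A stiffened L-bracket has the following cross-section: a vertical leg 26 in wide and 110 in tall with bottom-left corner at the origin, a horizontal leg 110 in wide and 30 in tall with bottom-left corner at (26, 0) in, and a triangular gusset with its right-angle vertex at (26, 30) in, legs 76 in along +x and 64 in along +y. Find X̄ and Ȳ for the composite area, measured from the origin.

vertical leg: A = 26 × 110 = 2860.00, centroid at (13.00, 55.00).
horizontal leg: A = 110 × 30 = 3300.00, centroid at (81.00, 15.00).
gusset: A = ½·76·64 = 2432.00, centroid at (51.33, 51.33).
ΣA = 8592.00 in², ΣAX̄ = 429322.67 in³, ΣAȲ = 331642.67 in³.
X̄ = 429322.67/8592.00 = 49.97 in; Ȳ = 331642.67/8592.00 = 38.60 in.

X̄ = 49.97 in, Ȳ = 38.60 in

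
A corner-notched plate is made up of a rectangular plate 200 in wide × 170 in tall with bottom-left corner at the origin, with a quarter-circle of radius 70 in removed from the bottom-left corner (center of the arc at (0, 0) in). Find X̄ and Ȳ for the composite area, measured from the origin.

X̄ = 108.97 in, Ȳ = 92.06 in

Part | A | x̄ᵢ | ȳᵢ | A·x̄ᵢ | A·ȳᵢ
plate | 34000.00 | 100.00 | 85.00 | 3400000.00 | 2890000.00
removed quarter-circle | -3848.45 | 29.71 | 29.71 | -114333.33 | -114333.33
Σ | 30151.55 |  |  | 3285666.67 | 2775666.67
X̄ = 3285666.67 / 30151.55 = 108.97 in
Ȳ = 2775666.67 / 30151.55 = 92.06 in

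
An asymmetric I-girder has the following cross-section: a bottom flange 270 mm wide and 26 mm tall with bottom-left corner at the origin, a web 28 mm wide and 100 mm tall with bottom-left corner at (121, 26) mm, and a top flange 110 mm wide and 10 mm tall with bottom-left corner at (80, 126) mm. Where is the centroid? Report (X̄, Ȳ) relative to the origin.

bottom flange: A = 270 × 26 = 7020.00, centroid at (135.00, 13.00).
web: A = 28 × 100 = 2800.00, centroid at (135.00, 76.00).
top flange: A = 110 × 10 = 1100.00, centroid at (135.00, 131.00).
ΣA = 10920.00 mm²
ΣAX̄ = (7020.00)(135.00) + (2800.00)(135.00) + (1100.00)(135.00) = 1474200.00 mm³
ΣAȲ = (7020.00)(13.00) + (2800.00)(76.00) + (1100.00)(131.00) = 448160.00 mm³
X̄ = 1474200.00 / 10920.00 = 135.00 mm
Ȳ = 448160.00 / 10920.00 = 41.04 mm

X̄ = 135.00 mm, Ȳ = 41.04 mm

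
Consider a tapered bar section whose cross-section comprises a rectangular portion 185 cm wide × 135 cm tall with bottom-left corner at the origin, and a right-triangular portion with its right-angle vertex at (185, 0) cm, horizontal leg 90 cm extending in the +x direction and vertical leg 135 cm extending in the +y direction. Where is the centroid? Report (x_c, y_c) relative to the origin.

rectangular portion: A = 185 × 135 = 24975.00, centroid at (92.50, 67.50).
triangular portion: A = ½·90·135 = 6075.00, centroid at (215.00, 45.00).
ΣA = 31050.00 cm², ΣAx_c = 3616312.50 cm³, ΣAy_c = 1959187.50 cm³.
x_c = 3616312.50/31050.00 = 116.47 cm; y_c = 1959187.50/31050.00 = 63.10 cm.

x_c = 116.47 cm, y_c = 63.10 cm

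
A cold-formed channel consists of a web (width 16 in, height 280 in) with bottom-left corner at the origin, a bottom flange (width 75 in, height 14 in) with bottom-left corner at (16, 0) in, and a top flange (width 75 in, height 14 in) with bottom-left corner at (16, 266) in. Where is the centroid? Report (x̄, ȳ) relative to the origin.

web: A = 16 × 280 = 4480.00, centroid at (8.00, 140.00).
bottom flange: A = 75 × 14 = 1050.00, centroid at (53.50, 7.00).
top flange: A = 75 × 14 = 1050.00, centroid at (53.50, 273.00).
ΣA = 6580.00 in², ΣAx̄ = 148190.00 in³, ΣAȳ = 921200.00 in³.
x̄ = 148190.00/6580.00 = 22.52 in; ȳ = 921200.00/6580.00 = 140.00 in.

x̄ = 22.52 in, ȳ = 140.00 in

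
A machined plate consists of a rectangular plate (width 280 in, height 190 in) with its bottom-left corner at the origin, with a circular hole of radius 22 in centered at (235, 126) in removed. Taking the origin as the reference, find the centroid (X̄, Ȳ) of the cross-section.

Part | A | x̄ᵢ | ȳᵢ | A·x̄ᵢ | A·ȳᵢ
plate | 53200.00 | 140.00 | 95.00 | 7448000.00 | 5054000.00
hole | -1520.53 | 235.00 | 126.00 | -357324.75 | -191586.89
Σ | 51679.47 |  |  | 7090675.25 | 4862413.11
X̄ = 7090675.25 / 51679.47 = 137.20 in
Ȳ = 4862413.11 / 51679.47 = 94.09 in

X̄ = 137.20 in, Ȳ = 94.09 in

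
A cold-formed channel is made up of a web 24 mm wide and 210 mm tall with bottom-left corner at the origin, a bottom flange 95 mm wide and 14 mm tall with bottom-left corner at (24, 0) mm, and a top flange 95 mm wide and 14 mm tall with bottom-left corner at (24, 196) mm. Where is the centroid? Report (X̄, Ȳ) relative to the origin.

X̄ = 32.55 mm, Ȳ = 105.00 mm

Part | A | x̄ᵢ | ȳᵢ | A·x̄ᵢ | A·ȳᵢ
web | 5040.00 | 12.00 | 105.00 | 60480.00 | 529200.00
bottom flange | 1330.00 | 71.50 | 7.00 | 95095.00 | 9310.00
top flange | 1330.00 | 71.50 | 203.00 | 95095.00 | 269990.00
Σ | 7700.00 |  |  | 250670.00 | 808500.00
X̄ = 250670.00 / 7700.00 = 32.55 mm
Ȳ = 808500.00 / 7700.00 = 105.00 mm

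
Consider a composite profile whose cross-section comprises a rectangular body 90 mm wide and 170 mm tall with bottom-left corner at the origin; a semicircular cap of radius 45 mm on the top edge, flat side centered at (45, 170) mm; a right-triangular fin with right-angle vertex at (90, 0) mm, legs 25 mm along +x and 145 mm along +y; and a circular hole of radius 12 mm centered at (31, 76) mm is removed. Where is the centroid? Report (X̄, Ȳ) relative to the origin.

rectangular body: A = 90 × 170 = 15300.00, centroid at (45.00, 85.00).
semicircular top: A = ½π·45² = 3180.86, centroid at (45.00, 189.10).
triangular fin: A = ½·25·145 = 1812.50, centroid at (98.33, 48.33).
hole: A = −π·12² = -452.39, centroid at (31.00, 76.00).
ΣA = 19840.97 mm²
ΣAX̄ = (15300.00)(45.00) + (3180.86)(45.00) + (1812.50)(98.33) + (-452.39)(31.00) = 995843.91 mm³
ΣAȲ = (15300.00)(85.00) + (3180.86)(189.10) + (1812.50)(48.33) + (-452.39)(76.00) = 1955219.21 mm³
X̄ = 995843.91 / 19840.97 = 50.19 mm
Ȳ = 1955219.21 / 19840.97 = 98.54 mm

X̄ = 50.19 mm, Ȳ = 98.54 mm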